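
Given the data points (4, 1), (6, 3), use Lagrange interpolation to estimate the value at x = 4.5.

Lagrange interpolation formula:
P(x) = Σ yᵢ × Lᵢ(x)
where Lᵢ(x) = Π_{j≠i} (x - xⱼ)/(xᵢ - xⱼ)

L_0(4.5) = (4.5 - 6)/(4 - 6) = 0.750000
L_1(4.5) = (4.5 - 4)/(6 - 4) = 0.250000

P(4.5) = 1×L_0(4.5) + 3×L_1(4.5)
P(4.5) = 1.500000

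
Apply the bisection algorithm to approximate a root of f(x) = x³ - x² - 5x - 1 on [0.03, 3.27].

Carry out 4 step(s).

f(x) = x³ - x² - 5x - 1
Initial interval: [0.03, 3.27]

Iteration 1:
  c_1 = (0.030000 + 3.270000)/2 = 1.650000
  f(c_1) = f(1.650000) = -7.480375
  f(a) × f(c) ≥ 0, new interval: [1.650000, 3.270000]
Iteration 2:
  c_2 = (1.650000 + 3.270000)/2 = 2.460000
  f(c_2) = f(2.460000) = -4.464664
  f(a) × f(c) ≥ 0, new interval: [2.460000, 3.270000]
Iteration 3:
  c_3 = (2.460000 + 3.270000)/2 = 2.865000
  f(c_3) = f(2.865000) = -0.016660
  f(a) × f(c) ≥ 0, new interval: [2.865000, 3.270000]
Iteration 4:
  c_4 = (2.865000 + 3.270000)/2 = 3.067500
  f(c_4) = f(3.067500) = 3.116758
  f(a) × f(c) < 0, new interval: [2.865000, 3.067500]

After 4 iteration(s), the approximation is c_4 = 3.067500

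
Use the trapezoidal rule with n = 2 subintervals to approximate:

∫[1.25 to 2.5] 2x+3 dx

f(x) = 2x+3
a = 1.25, b = 2.5, n = 2
h = (b - a)/n = 0.625000

Trapezoidal rule: (h/2)[f(x₀) + 2f(x₁) + 2f(x₂) + ... + f(xₙ)]

x_0 = 1.2500, f(x_0) = 5.500000, coefficient = 1
x_1 = 1.8750, f(x_1) = 6.750000, coefficient = 2
x_2 = 2.5000, f(x_2) = 8.000000, coefficient = 1

I ≈ (0.625000/2) × 27.000000 = 8.437500
Exact value: 8.437500
Error: 0.000000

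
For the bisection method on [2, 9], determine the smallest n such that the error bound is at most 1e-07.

We need (b-a)/2^n ≤ 1e-07
(9 - 2)/2^n ≤ 1e-07
7/2^n ≤ 1e-07
2^n ≥ 70000000
n ≥ log₂(70000000) = 26.06
n ≥ 27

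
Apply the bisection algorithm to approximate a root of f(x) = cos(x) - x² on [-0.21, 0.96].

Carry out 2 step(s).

f(x) = cos(x) - x²
Initial interval: [-0.21, 0.96]

Iteration 1:
  c_1 = (-0.210000 + 0.960000)/2 = 0.375000
  f(c_1) = f(0.375000) = 0.789883
  f(a) × f(c) ≥ 0, new interval: [0.375000, 0.960000]
Iteration 2:
  c_2 = (0.375000 + 0.960000)/2 = 0.667500
  f(c_2) = f(0.667500) = 0.339815
  f(a) × f(c) ≥ 0, new interval: [0.667500, 0.960000]

After 2 iteration(s), the approximation is c_2 = 0.667500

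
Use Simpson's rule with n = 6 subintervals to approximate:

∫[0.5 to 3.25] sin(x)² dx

f(x) = sin(x)²
a = 0.5, b = 3.25, n = 6
h = (b - a)/n = 0.458333

Simpson's rule: (h/3)[f(x₀) + 4f(x₁) + 2f(x₂) + ... + f(xₙ)]

x_0 = 0.5000, f(x_0) = 0.229849, coefficient = 1
x_1 = 0.9583, f(x_1) = 0.669508, coefficient = 4
x_2 = 1.4167, f(x_2) = 0.976432, coefficient = 2
x_3 = 1.8750, f(x_3) = 0.910280, coefficient = 4
x_4 = 2.3333, f(x_4) = 0.522853, coefficient = 2
x_5 = 2.7917, f(x_5) = 0.117531, coefficient = 4
x_6 = 3.2500, f(x_6) = 0.011706, coefficient = 1

I ≈ (0.458333/3) × 10.029399 = 1.532269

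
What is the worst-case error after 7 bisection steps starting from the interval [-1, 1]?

Bisection error bound: |error| ≤ (b-a)/2^n
|error| ≤ (1 - (-1))/2^7 = 2/2^7
|error| ≤ 0.0156250000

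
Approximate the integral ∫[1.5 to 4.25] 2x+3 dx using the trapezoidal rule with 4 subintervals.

f(x) = 2x+3
a = 1.5, b = 4.25, n = 4
h = (b - a)/n = 0.687500

Trapezoidal rule: (h/2)[f(x₀) + 2f(x₁) + 2f(x₂) + ... + f(xₙ)]

x_0 = 1.5000, f(x_0) = 6.000000, coefficient = 1
x_1 = 2.1875, f(x_1) = 7.375000, coefficient = 2
x_2 = 2.8750, f(x_2) = 8.750000, coefficient = 2
x_3 = 3.5625, f(x_3) = 10.125000, coefficient = 2
x_4 = 4.2500, f(x_4) = 11.500000, coefficient = 1

I ≈ (0.687500/2) × 70.000000 = 24.062500
Exact value: 24.062500
Error: 0.000000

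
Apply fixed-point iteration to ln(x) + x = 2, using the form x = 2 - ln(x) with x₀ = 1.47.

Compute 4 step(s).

Equation: ln(x) + x = 2
Fixed-point form: x = 2 - ln(x)
x₀ = 1.47

x_1 = g(1.470000) = 1.614738
x_2 = g(1.614738) = 1.520828
x_3 = g(1.520828) = 1.580745
x_4 = g(1.580745) = 1.542104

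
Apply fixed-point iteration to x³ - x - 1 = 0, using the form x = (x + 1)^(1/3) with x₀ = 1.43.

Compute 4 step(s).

Equation: x³ - x - 1 = 0
Fixed-point form: x = (x + 1)^(1/3)
x₀ = 1.43

x_1 = g(1.430000) = 1.344421
x_2 = g(1.344421) = 1.328450
x_3 = g(1.328450) = 1.325426
x_4 = g(1.325426) = 1.324853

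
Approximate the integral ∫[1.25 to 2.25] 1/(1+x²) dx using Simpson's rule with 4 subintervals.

f(x) = 1/(1+x²)
a = 1.25, b = 2.25, n = 4
h = (b - a)/n = 0.250000

Simpson's rule: (h/3)[f(x₀) + 4f(x₁) + 2f(x₂) + ... + f(xₙ)]

x_0 = 1.2500, f(x_0) = 0.390244, coefficient = 1
x_1 = 1.5000, f(x_1) = 0.307692, coefficient = 4
x_2 = 1.7500, f(x_2) = 0.246154, coefficient = 2
x_3 = 2.0000, f(x_3) = 0.200000, coefficient = 4
x_4 = 2.2500, f(x_4) = 0.164948, coefficient = 1

I ≈ (0.250000/3) × 3.078269 = 0.256522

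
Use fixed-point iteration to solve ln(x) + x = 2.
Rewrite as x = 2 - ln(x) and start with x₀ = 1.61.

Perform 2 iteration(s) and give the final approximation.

Equation: ln(x) + x = 2
Fixed-point form: x = 2 - ln(x)
x₀ = 1.61

x_1 = g(1.610000) = 1.523766
x_2 = g(1.523766) = 1.578815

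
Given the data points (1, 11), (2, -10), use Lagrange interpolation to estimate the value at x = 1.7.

Lagrange interpolation formula:
P(x) = Σ yᵢ × Lᵢ(x)
where Lᵢ(x) = Π_{j≠i} (x - xⱼ)/(xᵢ - xⱼ)

L_0(1.7) = (1.7 - 2)/(1 - 2) = 0.300000
L_1(1.7) = (1.7 - 1)/(2 - 1) = 0.700000

P(1.7) = 11×L_0(1.7) + (-10)×L_1(1.7)
P(1.7) = -3.700000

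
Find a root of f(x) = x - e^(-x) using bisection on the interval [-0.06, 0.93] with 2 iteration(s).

f(x) = x - e^(-x)
Initial interval: [-0.06, 0.93]

Iteration 1:
  c_1 = (-0.060000 + 0.930000)/2 = 0.435000
  f(c_1) = f(0.435000) = -0.212265
  f(a) × f(c) ≥ 0, new interval: [0.435000, 0.930000]
Iteration 2:
  c_2 = (0.435000 + 0.930000)/2 = 0.682500
  f(c_2) = f(0.682500) = 0.177148
  f(a) × f(c) < 0, new interval: [0.435000, 0.682500]

After 2 iteration(s), the approximation is c_2 = 0.682500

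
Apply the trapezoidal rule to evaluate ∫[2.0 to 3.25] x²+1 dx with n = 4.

f(x) = x²+1
a = 2.0, b = 3.25, n = 4
h = (b - a)/n = 0.312500

Trapezoidal rule: (h/2)[f(x₀) + 2f(x₁) + 2f(x₂) + ... + f(xₙ)]

x_0 = 2.0000, f(x_0) = 5.000000, coefficient = 1
x_1 = 2.3125, f(x_1) = 6.347656, coefficient = 2
x_2 = 2.6250, f(x_2) = 7.890625, coefficient = 2
x_3 = 2.9375, f(x_3) = 9.628906, coefficient = 2
x_4 = 3.2500, f(x_4) = 11.562500, coefficient = 1

I ≈ (0.312500/2) × 64.296875 = 10.046387
Exact value: 10.026042
Error: 0.020345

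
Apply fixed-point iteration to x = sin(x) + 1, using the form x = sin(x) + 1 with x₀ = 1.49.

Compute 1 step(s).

Equation: x = sin(x) + 1
Fixed-point form: x = sin(x) + 1
x₀ = 1.49

x_1 = g(1.490000) = 1.996738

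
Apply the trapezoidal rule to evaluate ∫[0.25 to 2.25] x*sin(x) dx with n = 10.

f(x) = x*sin(x)
a = 0.25, b = 2.25, n = 10
h = (b - a)/n = 0.200000

Trapezoidal rule: (h/2)[f(x₀) + 2f(x₁) + 2f(x₂) + ... + f(xₙ)]

x_0 = 0.2500, f(x_0) = 0.061851, coefficient = 1
x_1 = 0.4500, f(x_1) = 0.195734, coefficient = 2
x_2 = 0.6500, f(x_2) = 0.393371, coefficient = 2
x_3 = 0.8500, f(x_3) = 0.638588, coefficient = 2
x_4 = 1.0500, f(x_4) = 0.910794, coefficient = 2
x_5 = 1.2500, f(x_5) = 1.186231, coefficient = 2
x_6 = 1.4500, f(x_6) = 1.439434, coefficient = 2
x_7 = 1.6500, f(x_7) = 1.644827, coefficient = 2
x_8 = 1.8500, f(x_8) = 1.778359, coefficient = 2
x_9 = 2.0500, f(x_9) = 1.819093, coefficient = 2
x_10 = 2.2500, f(x_10) = 1.750665, coefficient = 1

I ≈ (0.200000/2) × 21.825380 = 2.182538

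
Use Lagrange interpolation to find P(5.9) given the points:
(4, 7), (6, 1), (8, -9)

Lagrange interpolation formula:
P(x) = Σ yᵢ × Lᵢ(x)
where Lᵢ(x) = Π_{j≠i} (x - xⱼ)/(xᵢ - xⱼ)

L_0(5.9) = (5.9 - 6)/(4 - 6) × (5.9 - 8)/(4 - 8) = 0.026250
L_1(5.9) = (5.9 - 4)/(6 - 4) × (5.9 - 8)/(6 - 8) = 0.997500
L_2(5.9) = (5.9 - 4)/(8 - 4) × (5.9 - 6)/(8 - 6) = -0.023750

P(5.9) = 7×L_0(5.9) + 1×L_1(5.9) + (-9)×L_2(5.9)
P(5.9) = 1.395000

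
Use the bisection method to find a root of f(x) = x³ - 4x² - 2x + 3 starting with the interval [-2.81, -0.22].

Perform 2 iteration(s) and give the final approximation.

f(x) = x³ - 4x² - 2x + 3
Initial interval: [-2.81, -0.22]

Iteration 1:
  c_1 = (-2.810000 + (-0.220000))/2 = -1.515000
  f(c_1) = f(-1.515000) = -6.628166
  f(a) × f(c) ≥ 0, new interval: [-1.515000, -0.220000]
Iteration 2:
  c_2 = (-1.515000 + (-0.220000))/2 = -0.867500
  f(c_2) = f(-0.867500) = 1.071932
  f(a) × f(c) < 0, new interval: [-1.515000, -0.867500]

After 2 iteration(s), the approximation is c_2 = -0.867500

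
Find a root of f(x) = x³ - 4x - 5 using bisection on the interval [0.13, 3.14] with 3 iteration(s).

f(x) = x³ - 4x - 5
Initial interval: [0.13, 3.14]

Iteration 1:
  c_1 = (0.130000 + 3.140000)/2 = 1.635000
  f(c_1) = f(1.635000) = -7.169277
  f(a) × f(c) ≥ 0, new interval: [1.635000, 3.140000]
Iteration 2:
  c_2 = (1.635000 + 3.140000)/2 = 2.387500
  f(c_2) = f(2.387500) = -0.940877
  f(a) × f(c) ≥ 0, new interval: [2.387500, 3.140000]
Iteration 3:
  c_3 = (2.387500 + 3.140000)/2 = 2.763750
  f(c_3) = f(2.763750) = 5.055390
  f(a) × f(c) < 0, new interval: [2.387500, 2.763750]

After 3 iteration(s), the approximation is c_3 = 2.763750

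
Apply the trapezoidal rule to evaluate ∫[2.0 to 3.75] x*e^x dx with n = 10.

f(x) = x*e^x
a = 2.0, b = 3.75, n = 10
h = (b - a)/n = 0.175000

Trapezoidal rule: (h/2)[f(x₀) + 2f(x₁) + 2f(x₂) + ... + f(xₙ)]

x_0 = 2.0000, f(x_0) = 14.778112, coefficient = 1
x_1 = 2.1750, f(x_1) = 19.144753, coefficient = 2
x_2 = 2.3500, f(x_2) = 24.641089, coefficient = 2
x_3 = 2.5250, f(x_3) = 31.539511, coefficient = 2
x_4 = 2.7000, f(x_4) = 40.175276, coefficient = 2
x_5 = 2.8750, f(x_5) = 50.960594, coefficient = 2
x_6 = 3.0500, f(x_6) = 64.401800, coefficient = 2
x_7 = 3.2250, f(x_7) = 81.120277, coefficient = 2
x_8 = 3.4000, f(x_8) = 101.877940, coefficient = 2
x_9 = 3.5750, f(x_9) = 127.608269, coefficient = 2
x_10 = 3.7500, f(x_10) = 159.454058, coefficient = 1

I ≈ (0.175000/2) × 1257.171187 = 110.002479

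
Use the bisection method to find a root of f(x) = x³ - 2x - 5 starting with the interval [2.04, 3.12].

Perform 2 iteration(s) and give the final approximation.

f(x) = x³ - 2x - 5
Initial interval: [2.04, 3.12]

Iteration 1:
  c_1 = (2.040000 + 3.120000)/2 = 2.580000
  f(c_1) = f(2.580000) = 7.013512
  f(a) × f(c) < 0, new interval: [2.040000, 2.580000]
Iteration 2:
  c_2 = (2.040000 + 2.580000)/2 = 2.310000
  f(c_2) = f(2.310000) = 2.706391
  f(a) × f(c) < 0, new interval: [2.040000, 2.310000]

After 2 iteration(s), the approximation is c_2 = 2.310000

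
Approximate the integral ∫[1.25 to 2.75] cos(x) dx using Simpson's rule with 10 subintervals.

f(x) = cos(x)
a = 1.25, b = 2.75, n = 10
h = (b - a)/n = 0.150000

Simpson's rule: (h/3)[f(x₀) + 4f(x₁) + 2f(x₂) + ... + f(xₙ)]

x_0 = 1.2500, f(x_0) = 0.315322, coefficient = 1
x_1 = 1.4000, f(x_1) = 0.169967, coefficient = 4
x_2 = 1.5500, f(x_2) = 0.020795, coefficient = 2
x_3 = 1.7000, f(x_3) = -0.128844, coefficient = 4
x_4 = 1.8500, f(x_4) = -0.275590, coefficient = 2
x_5 = 2.0000, f(x_5) = -0.416147, coefficient = 4
x_6 = 2.1500, f(x_6) = -0.547358, coefficient = 2
x_7 = 2.3000, f(x_7) = -0.666276, coefficient = 4
x_8 = 2.4500, f(x_8) = -0.770231, coefficient = 2
x_9 = 2.6000, f(x_9) = -0.856889, coefficient = 4
x_10 = 2.7500, f(x_10) = -0.924302, coefficient = 1

I ≈ (0.150000/3) × -11.346505 = -0.567325
Exact value: -0.567324
Error: 0.000002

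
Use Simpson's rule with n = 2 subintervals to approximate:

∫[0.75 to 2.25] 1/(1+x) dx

f(x) = 1/(1+x)
a = 0.75, b = 2.25, n = 2
h = (b - a)/n = 0.750000

Simpson's rule: (h/3)[f(x₀) + 4f(x₁) + 2f(x₂) + ... + f(xₙ)]

x_0 = 0.7500, f(x_0) = 0.571429, coefficient = 1
x_1 = 1.5000, f(x_1) = 0.400000, coefficient = 4
x_2 = 2.2500, f(x_2) = 0.307692, coefficient = 1

I ≈ (0.750000/3) × 2.479121 = 0.619780
Exact value: 0.619039
Error: 0.000741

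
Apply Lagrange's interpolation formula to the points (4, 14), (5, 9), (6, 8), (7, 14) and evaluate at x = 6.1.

Lagrange interpolation formula:
P(x) = Σ yᵢ × Lᵢ(x)
where Lᵢ(x) = Π_{j≠i} (x - xⱼ)/(xᵢ - xⱼ)

L_0(6.1) = (6.1 - 5)/(4 - 5) × (6.1 - 6)/(4 - 6) × (6.1 - 7)/(4 - 7) = 0.016500
L_1(6.1) = (6.1 - 4)/(5 - 4) × (6.1 - 6)/(5 - 6) × (6.1 - 7)/(5 - 7) = -0.094500
L_2(6.1) = (6.1 - 4)/(6 - 4) × (6.1 - 5)/(6 - 5) × (6.1 - 7)/(6 - 7) = 1.039500
L_3(6.1) = (6.1 - 4)/(7 - 4) × (6.1 - 5)/(7 - 5) × (6.1 - 6)/(7 - 6) = 0.038500

P(6.1) = 14×L_0(6.1) + 9×L_1(6.1) + 8×L_2(6.1) + 14×L_3(6.1)
P(6.1) = 8.235500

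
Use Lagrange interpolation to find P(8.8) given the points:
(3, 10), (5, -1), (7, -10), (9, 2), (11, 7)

Lagrange interpolation formula:
P(x) = Σ yᵢ × Lᵢ(x)
where Lᵢ(x) = Π_{j≠i} (x - xⱼ)/(xᵢ - xⱼ)

L_0(8.8) = (8.8 - 5)/(3 - 5) × (8.8 - 7)/(3 - 7) × (8.8 - 9)/(3 - 9) × (8.8 - 11)/(3 - 11) = 0.007837
L_1(8.8) = (8.8 - 3)/(5 - 3) × (8.8 - 7)/(5 - 7) × (8.8 - 9)/(5 - 9) × (8.8 - 11)/(5 - 11) = -0.047850
L_2(8.8) = (8.8 - 3)/(7 - 3) × (8.8 - 5)/(7 - 5) × (8.8 - 9)/(7 - 9) × (8.8 - 11)/(7 - 11) = 0.151525
L_3(8.8) = (8.8 - 3)/(9 - 3) × (8.8 - 5)/(9 - 5) × (8.8 - 7)/(9 - 7) × (8.8 - 11)/(9 - 11) = 0.909150
L_4(8.8) = (8.8 - 3)/(11 - 3) × (8.8 - 5)/(11 - 5) × (8.8 - 7)/(11 - 7) × (8.8 - 9)/(11 - 9) = -0.020662

P(8.8) = 10×L_0(8.8) + (-1)×L_1(8.8) + (-10)×L_2(8.8) + 2×L_3(8.8) + 7×L_4(8.8)
P(8.8) = 0.284638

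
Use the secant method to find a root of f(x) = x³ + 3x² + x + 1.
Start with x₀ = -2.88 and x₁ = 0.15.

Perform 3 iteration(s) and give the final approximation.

f(x) = x³ + 3x² + x + 1
x₀ = -2.88, x₁ = 0.15

Secant formula: x_{n+1} = x_n - f(x_n)(x_n - x_{n-1})/(f(x_n) - f(x_{n-1}))

Iteration 1:
  f(-2.880000) = -0.884672
  f(0.150000) = 1.220875
  x_2 = 0.150000 - 1.220875×(0.150000 - (-2.880000))/(1.220875 - (-0.884672))
       = -1.606907
Iteration 2:
  f(0.150000) = 1.220875
  f(-1.606907) = 2.990269
  x_3 = -1.606907 - 2.990269×(-1.606907 - 0.150000)/(2.990269 - 1.220875)
       = 1.362260
Iteration 3:
  f(-1.606907) = 2.990269
  f(1.362260) = 10.457528
  x_4 = 1.362260 - 10.457528×(1.362260 - (-1.606907))/(10.457528 - 2.990269)
       = -2.795912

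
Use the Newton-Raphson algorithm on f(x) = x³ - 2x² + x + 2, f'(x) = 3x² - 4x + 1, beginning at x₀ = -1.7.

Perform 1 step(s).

f(x) = x³ - 2x² + x + 2
f'(x) = 3x² - 4x + 1
x₀ = -1.7

Newton-Raphson formula: x_{n+1} = x_n - f(x_n)/f'(x_n)

Iteration 1:
  f(-1.700000) = -10.393000
  f'(-1.700000) = 16.470000
  x_1 = -1.700000 - (-10.393000)/16.470000 = -1.068974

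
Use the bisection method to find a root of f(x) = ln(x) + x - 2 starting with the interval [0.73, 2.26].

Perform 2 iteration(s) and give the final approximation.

f(x) = ln(x) + x - 2
Initial interval: [0.73, 2.26]

Iteration 1:
  c_1 = (0.730000 + 2.260000)/2 = 1.495000
  f(c_1) = f(1.495000) = -0.102874
  f(a) × f(c) ≥ 0, new interval: [1.495000, 2.260000]
Iteration 2:
  c_2 = (1.495000 + 2.260000)/2 = 1.877500
  f(c_2) = f(1.877500) = 0.507441
  f(a) × f(c) < 0, new interval: [1.495000, 1.877500]

After 2 iteration(s), the approximation is c_2 = 1.877500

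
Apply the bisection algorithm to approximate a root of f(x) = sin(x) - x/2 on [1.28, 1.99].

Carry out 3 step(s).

f(x) = sin(x) - x/2
Initial interval: [1.28, 1.99]

Iteration 1:
  c_1 = (1.280000 + 1.990000)/2 = 1.635000
  f(c_1) = f(1.635000) = 0.180440
  f(a) × f(c) ≥ 0, new interval: [1.635000, 1.990000]
Iteration 2:
  c_2 = (1.635000 + 1.990000)/2 = 1.812500
  f(c_2) = f(1.812500) = 0.064682
  f(a) × f(c) ≥ 0, new interval: [1.812500, 1.990000]
Iteration 3:
  c_3 = (1.812500 + 1.990000)/2 = 1.901250
  f(c_3) = f(1.901250) = -0.004730
  f(a) × f(c) < 0, new interval: [1.812500, 1.901250]

After 3 iteration(s), the approximation is c_3 = 1.901250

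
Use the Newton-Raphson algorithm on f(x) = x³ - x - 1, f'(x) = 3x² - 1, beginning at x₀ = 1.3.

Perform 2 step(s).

f(x) = x³ - x - 1
f'(x) = 3x² - 1
x₀ = 1.3

Newton-Raphson formula: x_{n+1} = x_n - f(x_n)/f'(x_n)

Iteration 1:
  f(1.300000) = -0.103000
  f'(1.300000) = 4.070000
  x_1 = 1.300000 - (-0.103000)/4.070000 = 1.325307
Iteration 2:
  f(1.325307) = 0.002514
  f'(1.325307) = 4.269317
  x_2 = 1.325307 - 0.002514/4.269317 = 1.324718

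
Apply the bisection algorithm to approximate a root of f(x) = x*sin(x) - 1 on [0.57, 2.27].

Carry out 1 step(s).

f(x) = x*sin(x) - 1
Initial interval: [0.57, 2.27]

Iteration 1:
  c_1 = (0.570000 + 2.270000)/2 = 1.420000
  f(c_1) = f(1.420000) = 0.403886
  f(a) × f(c) < 0, new interval: [0.570000, 1.420000]

After 1 iteration(s), the approximation is c_1 = 1.420000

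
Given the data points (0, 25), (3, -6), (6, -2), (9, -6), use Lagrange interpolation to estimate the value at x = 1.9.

Lagrange interpolation formula:
P(x) = Σ yᵢ × Lᵢ(x)
where Lᵢ(x) = Π_{j≠i} (x - xⱼ)/(xᵢ - xⱼ)

L_0(1.9) = (1.9 - 3)/(0 - 3) × (1.9 - 6)/(0 - 6) × (1.9 - 9)/(0 - 9) = 0.197660
L_1(1.9) = (1.9 - 0)/(3 - 0) × (1.9 - 6)/(3 - 6) × (1.9 - 9)/(3 - 9) = 1.024241
L_2(1.9) = (1.9 - 0)/(6 - 0) × (1.9 - 3)/(6 - 3) × (1.9 - 9)/(6 - 9) = -0.274796
L_3(1.9) = (1.9 - 0)/(9 - 0) × (1.9 - 3)/(9 - 3) × (1.9 - 6)/(9 - 6) = 0.052895

P(1.9) = 25×L_0(1.9) + (-6)×L_1(1.9) + (-2)×L_2(1.9) + (-6)×L_3(1.9)
P(1.9) = -0.971710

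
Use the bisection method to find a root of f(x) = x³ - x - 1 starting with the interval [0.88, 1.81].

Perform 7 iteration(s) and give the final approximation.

f(x) = x³ - x - 1
Initial interval: [0.88, 1.81]

Iteration 1:
  c_1 = (0.880000 + 1.810000)/2 = 1.345000
  f(c_1) = f(1.345000) = 0.088139
  f(a) × f(c) < 0, new interval: [0.880000, 1.345000]
Iteration 2:
  c_2 = (0.880000 + 1.345000)/2 = 1.112500
  f(c_2) = f(1.112500) = -0.735607
  f(a) × f(c) ≥ 0, new interval: [1.112500, 1.345000]
Iteration 3:
  c_3 = (1.112500 + 1.345000)/2 = 1.228750
  f(c_3) = f(1.228750) = -0.373551
  f(a) × f(c) ≥ 0, new interval: [1.228750, 1.345000]
Iteration 4:
  c_4 = (1.228750 + 1.345000)/2 = 1.286875
  f(c_4) = f(1.286875) = -0.155749
  f(a) × f(c) ≥ 0, new interval: [1.286875, 1.345000]
Iteration 5:
  c_5 = (1.286875 + 1.345000)/2 = 1.315937
  f(c_5) = f(1.315937) = -0.037140
  f(a) × f(c) ≥ 0, new interval: [1.315937, 1.345000]
Iteration 6:
  c_6 = (1.315937 + 1.345000)/2 = 1.330469
  f(c_6) = f(1.330469) = 0.024657
  f(a) × f(c) < 0, new interval: [1.315937, 1.330469]
Iteration 7:
  c_7 = (1.315937 + 1.330469)/2 = 1.323203
  f(c_7) = f(1.323203) = -0.006451
  f(a) × f(c) ≥ 0, new interval: [1.323203, 1.330469]

After 7 iteration(s), the approximation is c_7 = 1.323203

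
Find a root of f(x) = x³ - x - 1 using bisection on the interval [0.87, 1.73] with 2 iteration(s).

f(x) = x³ - x - 1
Initial interval: [0.87, 1.73]

Iteration 1:
  c_1 = (0.870000 + 1.730000)/2 = 1.300000
  f(c_1) = f(1.300000) = -0.103000
  f(a) × f(c) ≥ 0, new interval: [1.300000, 1.730000]
Iteration 2:
  c_2 = (1.300000 + 1.730000)/2 = 1.515000
  f(c_2) = f(1.515000) = 0.962266
  f(a) × f(c) < 0, new interval: [1.300000, 1.515000]

After 2 iteration(s), the approximation is c_2 = 1.515000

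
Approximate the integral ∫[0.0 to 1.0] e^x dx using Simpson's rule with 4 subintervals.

f(x) = e^x
a = 0.0, b = 1.0, n = 4
h = (b - a)/n = 0.250000

Simpson's rule: (h/3)[f(x₀) + 4f(x₁) + 2f(x₂) + ... + f(xₙ)]

x_0 = 0.0000, f(x_0) = 1.000000, coefficient = 1
x_1 = 0.2500, f(x_1) = 1.284025, coefficient = 4
x_2 = 0.5000, f(x_2) = 1.648721, coefficient = 2
x_3 = 0.7500, f(x_3) = 2.117000, coefficient = 4
x_4 = 1.0000, f(x_4) = 2.718282, coefficient = 1

I ≈ (0.250000/3) × 20.619826 = 1.718319
Exact value: 1.718282
Error: 0.000037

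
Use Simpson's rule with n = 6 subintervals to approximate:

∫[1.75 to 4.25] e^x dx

f(x) = e^x
a = 1.75, b = 4.25, n = 6
h = (b - a)/n = 0.416667

Simpson's rule: (h/3)[f(x₀) + 4f(x₁) + 2f(x₂) + ... + f(xₙ)]

x_0 = 1.7500, f(x_0) = 5.754603, coefficient = 1
x_1 = 2.1667, f(x_1) = 8.729138, coefficient = 4
x_2 = 2.5833, f(x_2) = 13.241202, coefficient = 2
x_3 = 3.0000, f(x_3) = 20.085537, coefficient = 4
x_4 = 3.4167, f(x_4) = 30.467687, coefficient = 2
x_5 = 3.8333, f(x_5) = 46.216336, coefficient = 4
x_6 = 4.2500, f(x_6) = 70.105412, coefficient = 1

I ≈ (0.416667/3) × 463.401838 = 64.361366
Exact value: 64.350810
Error: 0.010557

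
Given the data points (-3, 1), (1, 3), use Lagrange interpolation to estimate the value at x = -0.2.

Lagrange interpolation formula:
P(x) = Σ yᵢ × Lᵢ(x)
where Lᵢ(x) = Π_{j≠i} (x - xⱼ)/(xᵢ - xⱼ)

L_0(-0.2) = (-0.2 - 1)/(-3 - 1) = 0.300000
L_1(-0.2) = (-0.2 - (-3))/(1 - (-3)) = 0.700000

P(-0.2) = 1×L_0(-0.2) + 3×L_1(-0.2)
P(-0.2) = 2.400000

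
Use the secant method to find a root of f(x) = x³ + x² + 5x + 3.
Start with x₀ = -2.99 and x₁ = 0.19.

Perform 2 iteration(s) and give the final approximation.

f(x) = x³ + x² + 5x + 3
x₀ = -2.99, x₁ = 0.19

Secant formula: x_{n+1} = x_n - f(x_n)(x_n - x_{n-1})/(f(x_n) - f(x_{n-1}))

Iteration 1:
  f(-2.990000) = -29.740799
  f(0.190000) = 3.992959
  x_2 = 0.190000 - 3.992959×(0.190000 - (-2.990000))/(3.992959 - (-29.740799))
       = -0.186407
Iteration 2:
  f(0.190000) = 3.992959
  f(-0.186407) = 2.096237
  x_3 = -0.186407 - 2.096237×(-0.186407 - 0.190000)/(2.096237 - 3.992959)
       = -0.602407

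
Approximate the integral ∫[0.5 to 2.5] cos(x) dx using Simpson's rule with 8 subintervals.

f(x) = cos(x)
a = 0.5, b = 2.5, n = 8
h = (b - a)/n = 0.250000

Simpson's rule: (h/3)[f(x₀) + 4f(x₁) + 2f(x₂) + ... + f(xₙ)]

x_0 = 0.5000, f(x_0) = 0.877583, coefficient = 1
x_1 = 0.7500, f(x_1) = 0.731689, coefficient = 4
x_2 = 1.0000, f(x_2) = 0.540302, coefficient = 2
x_3 = 1.2500, f(x_3) = 0.315322, coefficient = 4
x_4 = 1.5000, f(x_4) = 0.070737, coefficient = 2
x_5 = 1.7500, f(x_5) = -0.178246, coefficient = 4
x_6 = 2.0000, f(x_6) = -0.416147, coefficient = 2
x_7 = 2.2500, f(x_7) = -0.628174, coefficient = 4
x_8 = 2.5000, f(x_8) = -0.801144, coefficient = 1

I ≈ (0.250000/3) × 1.428590 = 0.119049
Exact value: 0.119047
Error: 0.000003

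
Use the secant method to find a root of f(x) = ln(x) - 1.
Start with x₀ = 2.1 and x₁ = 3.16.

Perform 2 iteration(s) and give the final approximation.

f(x) = ln(x) - 1
x₀ = 2.1, x₁ = 3.16

Secant formula: x_{n+1} = x_n - f(x_n)(x_n - x_{n-1})/(f(x_n) - f(x_{n-1}))

Iteration 1:
  f(2.100000) = -0.258063
  f(3.160000) = 0.150572
  x_2 = 3.160000 - 0.150572×(3.160000 - 2.100000)/(0.150572 - (-0.258063))
       = 2.769416
Iteration 2:
  f(3.160000) = 0.150572
  f(2.769416) = 0.018636
  x_3 = 2.769416 - 0.018636×(2.769416 - 3.160000)/(0.018636 - 0.150572)
       = 2.714244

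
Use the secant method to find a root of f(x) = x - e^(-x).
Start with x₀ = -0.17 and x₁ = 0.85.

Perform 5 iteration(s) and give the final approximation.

f(x) = x - e^(-x)
x₀ = -0.17, x₁ = 0.85

Secant formula: x_{n+1} = x_n - f(x_n)(x_n - x_{n-1})/(f(x_n) - f(x_{n-1}))

Iteration 1:
  f(-0.170000) = -1.355305
  f(0.850000) = 0.422585
  x_2 = 0.850000 - 0.422585×(0.850000 - (-0.170000))/(0.422585 - (-1.355305))
       = 0.607557
Iteration 2:
  f(0.850000) = 0.422585
  f(0.607557) = 0.062877
  x_3 = 0.607557 - 0.062877×(0.607557 - 0.850000)/(0.062877 - 0.422585)
       = 0.565178
Iteration 3:
  f(0.607557) = 0.062877
  f(0.565178) = -0.003081
  x_4 = 0.565178 - (-0.003081)×(0.565178 - 0.607557)/(-0.003081 - 0.062877)
       = 0.567158
Iteration 4:
  f(0.565178) = -0.003081
  f(0.567158) = 0.000022
  x_5 = 0.567158 - 0.000022×(0.567158 - 0.565178)/(0.000022 - (-0.003081))
       = 0.567143
Iteration 5:
  f(0.567158) = 0.000022
  f(0.567143) = 0.000000
  x_6 = 0.567143 - 0.000000×(0.567143 - 0.567158)/(0.000000 - 0.000022)
       = 0.567143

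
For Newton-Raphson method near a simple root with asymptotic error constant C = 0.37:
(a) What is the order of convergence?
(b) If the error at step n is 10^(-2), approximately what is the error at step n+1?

(a) Newton-Raphson has quadratic (order 2) convergence near simple roots.
    This means |e_{n+1}| ≈ C|e_n|².

(b) With |e_n| = 10^(-2) and C = 0.37:
    |e_{n+1}| ≈ 0.37 × (10^(-2))² = 0.37 × 10^(-4)

(a) 2 (quadratic); (b) |e_{n+1}| ≈ 3.700e-05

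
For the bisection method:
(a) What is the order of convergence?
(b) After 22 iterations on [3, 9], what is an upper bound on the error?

(a) Bisection has linear (order 1) convergence; the error is halved each step.

(b) Error bound = (b-a)/2^n = (9 - 3)/2^{22}
    = 6/2^{22}

(a) 1 (linear); (b) error ≤ 1.43e-06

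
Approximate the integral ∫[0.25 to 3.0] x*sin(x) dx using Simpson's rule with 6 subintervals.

f(x) = x*sin(x)
a = 0.25, b = 3.0, n = 6
h = (b - a)/n = 0.458333

Simpson's rule: (h/3)[f(x₀) + 4f(x₁) + 2f(x₂) + ... + f(xₙ)]

x_0 = 0.2500, f(x_0) = 0.061851, coefficient = 1
x_1 = 0.7083, f(x_1) = 0.460820, coefficient = 4
x_2 = 1.1667, f(x_2) = 1.072686, coefficient = 2
x_3 = 1.6250, f(x_3) = 1.622613, coefficient = 4
x_4 = 2.0833, f(x_4) = 1.815632, coefficient = 2
x_5 = 2.5417, f(x_5) = 1.434978, coefficient = 4
x_6 = 3.0000, f(x_6) = 0.423360, coefficient = 1

I ≈ (0.458333/3) × 20.335489 = 3.106811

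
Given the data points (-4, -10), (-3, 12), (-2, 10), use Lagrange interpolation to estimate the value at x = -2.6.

Lagrange interpolation formula:
P(x) = Σ yᵢ × Lᵢ(x)
where Lᵢ(x) = Π_{j≠i} (x - xⱼ)/(xᵢ - xⱼ)

L_0(-2.6) = (-2.6 - (-3))/(-4 - (-3)) × (-2.6 - (-2))/(-4 - (-2)) = -0.120000
L_1(-2.6) = (-2.6 - (-4))/(-3 - (-4)) × (-2.6 - (-2))/(-3 - (-2)) = 0.840000
L_2(-2.6) = (-2.6 - (-4))/(-2 - (-4)) × (-2.6 - (-3))/(-2 - (-3)) = 0.280000

P(-2.6) = (-10)×L_0(-2.6) + 12×L_1(-2.6) + 10×L_2(-2.6)
P(-2.6) = 14.080000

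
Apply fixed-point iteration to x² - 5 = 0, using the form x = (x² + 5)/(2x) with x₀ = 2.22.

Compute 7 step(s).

Equation: x² - 5 = 0
Fixed-point form: x = (x² + 5)/(2x)
x₀ = 2.22

x_1 = g(2.220000) = 2.236126
x_2 = g(2.236126) = 2.236068
x_3 = g(2.236068) = 2.236068
x_4 = g(2.236068) = 2.236068
x_5 = g(2.236068) = 2.236068
x_6 = g(2.236068) = 2.236068
x_7 = g(2.236068) = 2.236068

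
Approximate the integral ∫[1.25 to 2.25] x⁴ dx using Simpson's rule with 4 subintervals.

f(x) = x⁴
a = 1.25, b = 2.25, n = 4
h = (b - a)/n = 0.250000

Simpson's rule: (h/3)[f(x₀) + 4f(x₁) + 2f(x₂) + ... + f(xₙ)]

x_0 = 1.2500, f(x_0) = 2.441406, coefficient = 1
x_1 = 1.5000, f(x_1) = 5.062500, coefficient = 4
x_2 = 1.7500, f(x_2) = 9.378906, coefficient = 2
x_3 = 2.0000, f(x_3) = 16.000000, coefficient = 4
x_4 = 2.2500, f(x_4) = 25.628906, coefficient = 1

I ≈ (0.250000/3) × 131.078125 = 10.923177
Exact value: 10.922656
Error: 0.000521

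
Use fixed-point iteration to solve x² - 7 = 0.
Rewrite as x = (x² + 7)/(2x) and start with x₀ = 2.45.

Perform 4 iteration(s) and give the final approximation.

Equation: x² - 7 = 0
Fixed-point form: x = (x² + 7)/(2x)
x₀ = 2.45

x_1 = g(2.450000) = 2.653571
x_2 = g(2.653571) = 2.645763
x_3 = g(2.645763) = 2.645751
x_4 = g(2.645751) = 2.645751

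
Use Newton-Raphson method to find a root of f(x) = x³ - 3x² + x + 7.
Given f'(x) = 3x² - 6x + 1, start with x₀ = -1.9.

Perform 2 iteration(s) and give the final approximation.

f(x) = x³ - 3x² + x + 7
f'(x) = 3x² - 6x + 1
x₀ = -1.9

Newton-Raphson formula: x_{n+1} = x_n - f(x_n)/f'(x_n)

Iteration 1:
  f(-1.900000) = -12.589000
  f'(-1.900000) = 23.230000
  x_1 = -1.900000 - (-12.589000)/23.230000 = -1.358071
Iteration 2:
  f(-1.358071) = -2.395916
  f'(-1.358071) = 14.681503
  x_2 = -1.358071 - (-2.395916)/14.681503 = -1.194879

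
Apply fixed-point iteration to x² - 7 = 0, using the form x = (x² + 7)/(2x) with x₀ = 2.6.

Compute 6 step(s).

Equation: x² - 7 = 0
Fixed-point form: x = (x² + 7)/(2x)
x₀ = 2.6

x_1 = g(2.600000) = 2.646154
x_2 = g(2.646154) = 2.645751
x_3 = g(2.645751) = 2.645751
x_4 = g(2.645751) = 2.645751
x_5 = g(2.645751) = 2.645751
x_6 = g(2.645751) = 2.645751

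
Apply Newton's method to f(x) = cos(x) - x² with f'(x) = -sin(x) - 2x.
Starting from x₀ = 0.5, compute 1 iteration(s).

f(x) = cos(x) - x²
f'(x) = -sin(x) - 2x
x₀ = 0.5

Newton-Raphson formula: x_{n+1} = x_n - f(x_n)/f'(x_n)

Iteration 1:
  f(0.500000) = 0.627583
  f'(0.500000) = -1.479426
  x_1 = 0.500000 - 0.627583/(-1.479426) = 0.924207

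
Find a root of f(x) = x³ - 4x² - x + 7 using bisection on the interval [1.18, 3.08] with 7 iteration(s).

f(x) = x³ - 4x² - x + 7
Initial interval: [1.18, 3.08]

Iteration 1:
  c_1 = (1.180000 + 3.080000)/2 = 2.130000
  f(c_1) = f(2.130000) = -3.614003
  f(a) × f(c) < 0, new interval: [1.180000, 2.130000]
Iteration 2:
  c_2 = (1.180000 + 2.130000)/2 = 1.655000
  f(c_2) = f(1.655000) = -1.078014
  f(a) × f(c) < 0, new interval: [1.180000, 1.655000]
Iteration 3:
  c_3 = (1.180000 + 1.655000)/2 = 1.417500
  f(c_3) = f(1.417500) = 0.393467
  f(a) × f(c) ≥ 0, new interval: [1.417500, 1.655000]
Iteration 4:
  c_4 = (1.417500 + 1.655000)/2 = 1.536250
  f(c_4) = f(1.536250) = -0.350858
  f(a) × f(c) < 0, new interval: [1.417500, 1.536250]
Iteration 5:
  c_5 = (1.417500 + 1.536250)/2 = 1.476875
  f(c_5) = f(1.476875) = 0.019786
  f(a) × f(c) ≥ 0, new interval: [1.476875, 1.536250]
Iteration 6:
  c_6 = (1.476875 + 1.536250)/2 = 1.506562
  f(c_6) = f(1.506562) = -0.165994
  f(a) × f(c) < 0, new interval: [1.476875, 1.506562]
Iteration 7:
  c_7 = (1.476875 + 1.506562)/2 = 1.491719
  f(c_7) = f(1.491719) = -0.073208
  f(a) × f(c) < 0, new interval: [1.476875, 1.491719]

After 7 iteration(s), the approximation is c_7 = 1.491719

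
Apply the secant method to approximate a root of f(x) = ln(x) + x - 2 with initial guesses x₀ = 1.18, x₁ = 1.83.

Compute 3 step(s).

f(x) = ln(x) + x - 2
x₀ = 1.18, x₁ = 1.83

Secant formula: x_{n+1} = x_n - f(x_n)(x_n - x_{n-1})/(f(x_n) - f(x_{n-1}))

Iteration 1:
  f(1.180000) = -0.654486
  f(1.830000) = 0.434316
  x_2 = 1.830000 - 0.434316×(1.830000 - 1.180000)/(0.434316 - (-0.654486))
       = 1.570719
Iteration 2:
  f(1.830000) = 0.434316
  f(1.570719) = 0.022253
  x_3 = 1.570719 - 0.022253×(1.570719 - 1.830000)/(0.022253 - 0.434316)
       = 1.556717
Iteration 3:
  f(1.570719) = 0.022253
  f(1.556717) = -0.000704
  x_4 = 1.556717 - (-0.000704)×(1.556717 - 1.570719)/(-0.000704 - 0.022253)
       = 1.557146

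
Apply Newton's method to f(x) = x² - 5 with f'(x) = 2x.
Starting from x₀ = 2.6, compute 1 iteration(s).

f(x) = x² - 5
f'(x) = 2x
x₀ = 2.6

Newton-Raphson formula: x_{n+1} = x_n - f(x_n)/f'(x_n)

Iteration 1:
  f(2.600000) = 1.760000
  f'(2.600000) = 5.200000
  x_1 = 2.600000 - 1.760000/5.200000 = 2.261538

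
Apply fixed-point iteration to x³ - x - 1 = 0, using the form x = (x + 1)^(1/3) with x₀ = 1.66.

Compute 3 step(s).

Equation: x³ - x - 1 = 0
Fixed-point form: x = (x + 1)^(1/3)
x₀ = 1.66

x_1 = g(1.660000) = 1.385566
x_2 = g(1.385566) = 1.336176
x_3 = g(1.336176) = 1.326891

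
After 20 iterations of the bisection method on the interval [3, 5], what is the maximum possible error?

Bisection error bound: |error| ≤ (b-a)/2^n
|error| ≤ (5 - 3)/2^20 = 2/2^20
|error| ≤ 0.0000019073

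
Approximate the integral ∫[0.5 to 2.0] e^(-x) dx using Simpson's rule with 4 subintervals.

f(x) = e^(-x)
a = 0.5, b = 2.0, n = 4
h = (b - a)/n = 0.375000

Simpson's rule: (h/3)[f(x₀) + 4f(x₁) + 2f(x₂) + ... + f(xₙ)]

x_0 = 0.5000, f(x_0) = 0.606531, coefficient = 1
x_1 = 0.8750, f(x_1) = 0.416862, coefficient = 4
x_2 = 1.2500, f(x_2) = 0.286505, coefficient = 2
x_3 = 1.6250, f(x_3) = 0.196912, coefficient = 4
x_4 = 2.0000, f(x_4) = 0.135335, coefficient = 1

I ≈ (0.375000/3) × 3.769970 = 0.471246
Exact value: 0.471195
Error: 0.000051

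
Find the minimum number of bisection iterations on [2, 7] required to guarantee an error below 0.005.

We need (b-a)/2^n ≤ 0.005
(7 - 2)/2^n ≤ 0.005
5/2^n ≤ 0.005
2^n ≥ 1000
n ≥ log₂(1000) = 9.97
n ≥ 10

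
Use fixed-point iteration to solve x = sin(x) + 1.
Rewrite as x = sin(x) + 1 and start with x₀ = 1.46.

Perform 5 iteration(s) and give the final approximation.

Equation: x = sin(x) + 1
Fixed-point form: x = sin(x) + 1
x₀ = 1.46

x_1 = g(1.460000) = 1.993868
x_2 = g(1.993868) = 1.911832
x_3 = g(1.911832) = 1.942409
x_4 = g(1.942409) = 1.931743
x_5 = g(1.931743) = 1.935563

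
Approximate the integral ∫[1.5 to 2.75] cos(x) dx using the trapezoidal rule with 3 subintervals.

f(x) = cos(x)
a = 1.5, b = 2.75, n = 3
h = (b - a)/n = 0.416667

Trapezoidal rule: (h/2)[f(x₀) + 2f(x₁) + 2f(x₂) + ... + f(xₙ)]

x_0 = 1.5000, f(x_0) = 0.070737, coefficient = 1
x_1 = 1.9167, f(x_1) = -0.339016, coefficient = 2
x_2 = 2.3333, f(x_2) = -0.690758, coefficient = 2
x_3 = 2.7500, f(x_3) = -0.924302, coefficient = 1

I ≈ (0.416667/2) × -2.913113 = -0.606898
Exact value: -0.615834
Error: 0.008936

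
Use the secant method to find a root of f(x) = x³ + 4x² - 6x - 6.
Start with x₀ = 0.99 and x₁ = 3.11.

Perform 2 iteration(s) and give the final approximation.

f(x) = x³ + 4x² - 6x - 6
x₀ = 0.99, x₁ = 3.11

Secant formula: x_{n+1} = x_n - f(x_n)(x_n - x_{n-1})/(f(x_n) - f(x_{n-1}))

Iteration 1:
  f(0.990000) = -7.049301
  f(3.110000) = 44.108631
  x_2 = 3.110000 - 44.108631×(3.110000 - 0.990000)/(44.108631 - (-7.049301))
       = 1.282125
Iteration 2:
  f(3.110000) = 44.108631
  f(1.282125) = -5.009756
  x_3 = 1.282125 - (-5.009756)×(1.282125 - 3.110000)/(-5.009756 - 44.108631)
       = 1.468557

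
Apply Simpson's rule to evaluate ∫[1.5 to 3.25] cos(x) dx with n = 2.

f(x) = cos(x)
a = 1.5, b = 3.25, n = 2
h = (b - a)/n = 0.875000

Simpson's rule: (h/3)[f(x₀) + 4f(x₁) + 2f(x₂) + ... + f(xₙ)]

x_0 = 1.5000, f(x_0) = 0.070737, coefficient = 1
x_1 = 2.3750, f(x_1) = -0.720278, coefficient = 4
x_2 = 3.2500, f(x_2) = -0.994130, coefficient = 1

I ≈ (0.875000/3) × -3.804506 = -1.109648
Exact value: -1.105690
Error: 0.003958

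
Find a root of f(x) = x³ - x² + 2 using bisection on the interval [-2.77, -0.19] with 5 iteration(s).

f(x) = x³ - x² + 2
Initial interval: [-2.77, -0.19]

Iteration 1:
  c_1 = (-2.770000 + (-0.190000))/2 = -1.480000
  f(c_1) = f(-1.480000) = -3.432192
  f(a) × f(c) ≥ 0, new interval: [-1.480000, -0.190000]
Iteration 2:
  c_2 = (-1.480000 + (-0.190000))/2 = -0.835000
  f(c_2) = f(-0.835000) = 0.720592
  f(a) × f(c) < 0, new interval: [-1.480000, -0.835000]
Iteration 3:
  c_3 = (-1.480000 + (-0.835000))/2 = -1.157500
  f(c_3) = f(-1.157500) = -0.890632
  f(a) × f(c) ≥ 0, new interval: [-1.157500, -0.835000]
Iteration 4:
  c_4 = (-1.157500 + (-0.835000))/2 = -0.996250
  f(c_4) = f(-0.996250) = 0.018694
  f(a) × f(c) < 0, new interval: [-1.157500, -0.996250]
Iteration 5:
  c_5 = (-1.157500 + (-0.996250))/2 = -1.076875
  f(c_5) = f(-1.076875) = -0.408468
  f(a) × f(c) ≥ 0, new interval: [-1.076875, -0.996250]

After 5 iteration(s), the approximation is c_5 = -1.076875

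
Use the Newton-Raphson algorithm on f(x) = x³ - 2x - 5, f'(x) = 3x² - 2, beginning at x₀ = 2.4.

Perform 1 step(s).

f(x) = x³ - 2x - 5
f'(x) = 3x² - 2
x₀ = 2.4

Newton-Raphson formula: x_{n+1} = x_n - f(x_n)/f'(x_n)

Iteration 1:
  f(2.400000) = 4.024000
  f'(2.400000) = 15.280000
  x_1 = 2.400000 - 4.024000/15.280000 = 2.136649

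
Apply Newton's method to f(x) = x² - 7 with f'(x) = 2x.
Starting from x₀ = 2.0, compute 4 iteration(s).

f(x) = x² - 7
f'(x) = 2x
x₀ = 2.0

Newton-Raphson formula: x_{n+1} = x_n - f(x_n)/f'(x_n)

Iteration 1:
  f(2.000000) = -3.000000
  f'(2.000000) = 4.000000
  x_1 = 2.000000 - (-3.000000)/4.000000 = 2.750000
Iteration 2:
  f(2.750000) = 0.562500
  f'(2.750000) = 5.500000
  x_2 = 2.750000 - 0.562500/5.500000 = 2.647727
Iteration 3:
  f(2.647727) = 0.010460
  f'(2.647727) = 5.295455
  x_3 = 2.647727 - 0.010460/5.295455 = 2.645752
Iteration 4:
  f(2.645752) = 0.000004
  f'(2.645752) = 5.291504
  x_4 = 2.645752 - 0.000004/5.291504 = 2.645751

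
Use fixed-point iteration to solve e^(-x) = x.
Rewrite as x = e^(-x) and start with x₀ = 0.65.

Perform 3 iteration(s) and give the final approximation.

Equation: e^(-x) = x
Fixed-point form: x = e^(-x)
x₀ = 0.65

x_1 = g(0.650000) = 0.522046
x_2 = g(0.522046) = 0.593306
x_3 = g(0.593306) = 0.552498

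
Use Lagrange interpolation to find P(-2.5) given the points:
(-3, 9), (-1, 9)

Lagrange interpolation formula:
P(x) = Σ yᵢ × Lᵢ(x)
where Lᵢ(x) = Π_{j≠i} (x - xⱼ)/(xᵢ - xⱼ)

L_0(-2.5) = (-2.5 - (-1))/(-3 - (-1)) = 0.750000
L_1(-2.5) = (-2.5 - (-3))/(-1 - (-3)) = 0.250000

P(-2.5) = 9×L_0(-2.5) + 9×L_1(-2.5)
P(-2.5) = 9.000000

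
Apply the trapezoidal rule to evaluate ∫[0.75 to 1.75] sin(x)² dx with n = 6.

f(x) = sin(x)²
a = 0.75, b = 1.75, n = 6
h = (b - a)/n = 0.166667

Trapezoidal rule: (h/2)[f(x₀) + 2f(x₁) + 2f(x₂) + ... + f(xₙ)]

x_0 = 0.7500, f(x_0) = 0.464631, coefficient = 1
x_1 = 0.9167, f(x_1) = 0.629766, coefficient = 2
x_2 = 1.0833, f(x_2) = 0.780615, coefficient = 2
x_3 = 1.2500, f(x_3) = 0.900572, coefficient = 2
x_4 = 1.4167, f(x_4) = 0.976432, coefficient = 2
x_5 = 1.5833, f(x_5) = 0.999843, coefficient = 2
x_6 = 1.7500, f(x_6) = 0.968228, coefficient = 1

I ≈ (0.166667/2) × 10.007313 = 0.833943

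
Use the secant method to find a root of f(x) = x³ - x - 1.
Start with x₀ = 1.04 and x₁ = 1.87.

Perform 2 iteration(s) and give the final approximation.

f(x) = x³ - x - 1
x₀ = 1.04, x₁ = 1.87

Secant formula: x_{n+1} = x_n - f(x_n)(x_n - x_{n-1})/(f(x_n) - f(x_{n-1}))

Iteration 1:
  f(1.040000) = -0.915136
  f(1.870000) = 3.669203
  x_2 = 1.870000 - 3.669203×(1.870000 - 1.040000)/(3.669203 - (-0.915136))
       = 1.205686
Iteration 2:
  f(1.870000) = 3.669203
  f(1.205686) = -0.453004
  x_3 = 1.205686 - (-0.453004)×(1.205686 - 1.870000)/(-0.453004 - 3.669203)
       = 1.278690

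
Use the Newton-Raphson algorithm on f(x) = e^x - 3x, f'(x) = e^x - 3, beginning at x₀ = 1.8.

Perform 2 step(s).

f(x) = e^x - 3x
f'(x) = e^x - 3
x₀ = 1.8

Newton-Raphson formula: x_{n+1} = x_n - f(x_n)/f'(x_n)

Iteration 1:
  f(1.800000) = 0.649647
  f'(1.800000) = 3.049647
  x_1 = 1.800000 - 0.649647/3.049647 = 1.586976
Iteration 2:
  f(1.586976) = 0.128015
  f'(1.586976) = 1.888943
  x_2 = 1.586976 - 0.128015/1.888943 = 1.519206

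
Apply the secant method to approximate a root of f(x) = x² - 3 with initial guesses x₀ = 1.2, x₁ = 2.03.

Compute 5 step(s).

f(x) = x² - 3
x₀ = 1.2, x₁ = 2.03

Secant formula: x_{n+1} = x_n - f(x_n)(x_n - x_{n-1})/(f(x_n) - f(x_{n-1}))

Iteration 1:
  f(1.200000) = -1.560000
  f(2.030000) = 1.120900
  x_2 = 2.030000 - 1.120900×(2.030000 - 1.200000)/(1.120900 - (-1.560000))
       = 1.682972
Iteration 2:
  f(2.030000) = 1.120900
  f(1.682972) = -0.167605
  x_3 = 1.682972 - (-0.167605)×(1.682972 - 2.030000)/(-0.167605 - 1.120900)
       = 1.728112
Iteration 3:
  f(1.682972) = -0.167605
  f(1.728112) = -0.013627
  x_4 = 1.728112 - (-0.013627)×(1.728112 - 1.682972)/(-0.013627 - (-0.167605))
       = 1.732107
Iteration 4:
  f(1.728112) = -0.013627
  f(1.732107) = 0.000196
  x_5 = 1.732107 - 0.000196×(1.732107 - 1.728112)/(0.000196 - (-0.013627))
       = 1.732051
Iteration 5:
  f(1.732107) = 0.000196
  f(1.732051) = 0.000000
  x_6 = 1.732051 - 0.000000×(1.732051 - 1.732107)/(0.000000 - 0.000196)
       = 1.732051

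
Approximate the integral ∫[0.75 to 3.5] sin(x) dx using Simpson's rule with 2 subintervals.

f(x) = sin(x)
a = 0.75, b = 3.5, n = 2
h = (b - a)/n = 1.375000

Simpson's rule: (h/3)[f(x₀) + 4f(x₁) + 2f(x₂) + ... + f(xₙ)]

x_0 = 0.7500, f(x_0) = 0.681639, coefficient = 1
x_1 = 2.1250, f(x_1) = 0.850320, coefficient = 4
x_2 = 3.5000, f(x_2) = -0.350783, coefficient = 1

I ≈ (1.375000/3) × 3.732135 = 1.710562
Exact value: 1.668146
Error: 0.042416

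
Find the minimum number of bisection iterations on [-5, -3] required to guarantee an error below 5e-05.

We need (b-a)/2^n ≤ 5e-05
(-3 - (-5))/2^n ≤ 5e-05
2/2^n ≤ 5e-05
2^n ≥ 40000
n ≥ log₂(40000) = 15.29
n ≥ 16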